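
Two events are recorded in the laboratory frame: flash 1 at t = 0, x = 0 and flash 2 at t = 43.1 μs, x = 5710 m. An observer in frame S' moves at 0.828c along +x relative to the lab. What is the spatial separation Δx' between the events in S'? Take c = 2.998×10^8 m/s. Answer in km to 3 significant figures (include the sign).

γ = 1/√(1 − 0.828²) = 1.7834
Δx' = γ(Δx − vΔt) = 1.7834 × (5710 m − 0.828×(2.998×10^8 m/s)×43.1×10^-6 s)
= 1.7834 × (-4988.9 m) = -8.90 km

Δx' ≈ -8.90 km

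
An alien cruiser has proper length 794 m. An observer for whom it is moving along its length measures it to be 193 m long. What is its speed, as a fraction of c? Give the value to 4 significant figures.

β ≈ 0.9700

γ = L₀/L = 794/193 = 4.11399
β = √(1 − 1/γ²) = 0.9700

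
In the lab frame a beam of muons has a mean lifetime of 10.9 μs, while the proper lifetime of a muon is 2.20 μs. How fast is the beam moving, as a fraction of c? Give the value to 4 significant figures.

γ = Δt/τ₀ = 10.9/2.20 = 4.95455
β = √(1 − 1/γ²) = √(1 − 1/4.95455²) = 0.9794

β ≈ 0.9794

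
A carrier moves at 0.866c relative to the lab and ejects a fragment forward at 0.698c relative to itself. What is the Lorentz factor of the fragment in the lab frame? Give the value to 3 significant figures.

u_lab = (0.698 + 0.866)/(1 + 0.698×0.866) = 1.564/1.60447 = 0.974778
γ = 1/√(1 − 0.974778²) = 4.48

γ ≈ 4.48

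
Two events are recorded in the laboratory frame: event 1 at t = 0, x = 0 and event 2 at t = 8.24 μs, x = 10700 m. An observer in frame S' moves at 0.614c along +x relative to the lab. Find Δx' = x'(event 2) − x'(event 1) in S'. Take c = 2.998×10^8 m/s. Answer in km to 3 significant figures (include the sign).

γ = 1/√(1 − 0.614²) = 1.2669
Δx' = γ(Δx − vΔt) = 1.2669 × (10700 m − 0.614×(2.998×10^8 m/s)×8.24×10^-6 s)
= 1.2669 × (9183.2 m) = 11.6 km

Δx' ≈ 11.6 km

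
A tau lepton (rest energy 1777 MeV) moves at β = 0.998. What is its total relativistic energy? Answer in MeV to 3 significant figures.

E ≈ 28100 MeV

γ = 1/√(1 − 0.998²) = 15.819
E = γm₀c² = 15.819 × 1777 MeV = 28100 MeV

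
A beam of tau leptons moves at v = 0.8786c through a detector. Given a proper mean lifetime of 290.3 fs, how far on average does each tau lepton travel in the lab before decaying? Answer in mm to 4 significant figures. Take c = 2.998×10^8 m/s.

γ = 1/√(1 − 0.8786²) = 2.09398
Dilated lifetime: Δt = γτ₀ = 2.09398 × 290.3 fs = 607.884 fs
d = vΔt = 0.8786c × 607.884 fs = 2.63404×10^8 m/s × 6.07884×10^-13 s = 0.1601 mm

d ≈ 0.1601 mm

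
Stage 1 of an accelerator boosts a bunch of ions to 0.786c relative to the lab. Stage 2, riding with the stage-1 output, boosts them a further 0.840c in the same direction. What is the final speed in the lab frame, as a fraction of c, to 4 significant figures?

u ≈ 0.9794c

Compose boost 2: (0.840 + 0.786)/(1 + 0.840×0.786) = 1.626/1.66024 = 0.9794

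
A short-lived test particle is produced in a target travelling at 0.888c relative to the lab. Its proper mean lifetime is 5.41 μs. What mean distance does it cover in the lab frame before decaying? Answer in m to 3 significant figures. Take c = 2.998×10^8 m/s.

γ = 1/√(1 − 0.888²) = 2.1747
Dilated lifetime: Δt = γτ₀ = 2.1747 × 5.41 μs = 11.765 μs
d = vΔt = 0.888c × 11.765 μs = 2.6622×10^8 m/s × 1.1765×10^-5 s = 3130 m

d ≈ 3130 m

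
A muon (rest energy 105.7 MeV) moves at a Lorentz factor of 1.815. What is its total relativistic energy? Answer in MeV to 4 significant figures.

E ≈ 191.8 MeV

γ = 1.815 (given)
E = γm₀c² = 1.815 × 105.7 MeV = 191.8 MeV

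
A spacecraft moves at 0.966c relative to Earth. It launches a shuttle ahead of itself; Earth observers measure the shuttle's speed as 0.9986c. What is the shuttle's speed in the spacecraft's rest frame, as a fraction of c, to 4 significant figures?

u' ≈ 0.9221c

Inverse velocity addition: u' = (u − v)/(1 − uv/c²)
= (0.9986 − 0.966)/(1 − 0.9986×0.966) = 0.03260/0.0353524 = 0.9221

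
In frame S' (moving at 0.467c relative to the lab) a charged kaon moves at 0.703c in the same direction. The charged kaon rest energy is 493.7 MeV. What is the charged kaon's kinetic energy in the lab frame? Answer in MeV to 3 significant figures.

K ≈ 549 MeV

u_lab = (0.703 + 0.467)/(1 + 0.703×0.467) = 0.880824
γ = 1/√(1 − 0.880824²) = 2.1122
K = (γ − 1)m₀c² = (2.1122 − 1) × 493.7 = 1.1122 × 493.7 = 549 MeV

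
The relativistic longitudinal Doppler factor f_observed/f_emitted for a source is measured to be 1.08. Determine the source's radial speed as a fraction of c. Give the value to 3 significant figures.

β ≈ 0.0768

f_obs/f_src = √((1+β)/(1−β)) = 1.08  ⇒  (1+β)/(1−β) = 1.1664
β = |1 − D²|/(1 + D²) = |1 − 1.1664|/(1 + 1.1664) = 0.0768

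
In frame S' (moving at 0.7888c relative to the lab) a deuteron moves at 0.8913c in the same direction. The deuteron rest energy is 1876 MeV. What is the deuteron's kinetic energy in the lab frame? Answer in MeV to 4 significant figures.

K ≈ 9588 MeV

u_lab = (0.8913 + 0.7888)/(1 + 0.8913×0.7888) = 0.9865199
γ = 1/√(1 − 0.9865199²) = 6.11092
K = (γ − 1)m₀c² = (6.11092 − 1) × 1876 = 5.11092 × 1876 = 9588 MeV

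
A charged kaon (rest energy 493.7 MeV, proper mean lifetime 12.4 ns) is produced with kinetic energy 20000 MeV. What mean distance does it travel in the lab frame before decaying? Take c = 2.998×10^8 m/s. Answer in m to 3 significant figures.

d ≈ 154 m

γ = 1 + K/(m₀c²) = 1 + 20000/493.7 = 41.510
β = √(1 − 1/γ²) = 0.99971
Dilated lifetime: γτ₀ = 41.510 × 12.4 ns = 514.73 ns
d = βc·γτ₀ = 0.99971 × (2.998×10^8 m/s) × 5.1473×10^-7 s = 154 m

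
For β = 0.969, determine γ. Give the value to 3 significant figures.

γ ≈ 4.05

γ = 1/√(1 − β²) = 1/√(1 − 0.969²) = 1/√(0.061039) = 4.05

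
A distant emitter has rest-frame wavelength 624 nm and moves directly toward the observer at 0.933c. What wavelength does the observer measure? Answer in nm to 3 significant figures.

Relativistic Doppler: λ_obs = λ_src √((1−β)/(1+β))
= 624 × √(0.067000/1.9330) = 624 × 0.18618 = 116 nm

λ_obs ≈ 116 nm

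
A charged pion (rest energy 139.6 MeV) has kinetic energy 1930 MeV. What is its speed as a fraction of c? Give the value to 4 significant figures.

γ = 1 + K/(m₀c²) = 1 + 1930/139.6 = 14.8252
β = √(1 − 1/γ²) = 0.9977

β ≈ 0.9977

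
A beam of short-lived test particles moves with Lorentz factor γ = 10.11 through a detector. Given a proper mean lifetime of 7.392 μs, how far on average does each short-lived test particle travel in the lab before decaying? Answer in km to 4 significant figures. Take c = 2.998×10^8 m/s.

β = √(1 − 1/γ²) = √(1 − 1/10.11²) = 0.995096
Dilated lifetime: Δt = γτ₀ = 10.11 × 7.392 μs = 74.7331 μs
d = vΔt = 0.995096c × 74.7331 μs = 2.98330×10^8 m/s × 7.47331×10^-5 s = 22.30 km

d ≈ 22.30 km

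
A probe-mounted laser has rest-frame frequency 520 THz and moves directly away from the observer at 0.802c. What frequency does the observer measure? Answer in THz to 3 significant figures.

f_obs ≈ 172 THz

Relativistic Doppler: f_obs = f_src √((1−β)/(1+β))
= 520 × √(0.19800/1.8020) = 520 × 0.33148 = 172 THz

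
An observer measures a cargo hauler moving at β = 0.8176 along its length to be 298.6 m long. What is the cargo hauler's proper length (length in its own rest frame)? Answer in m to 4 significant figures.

γ = 1/√(1 − 0.8176²) = 1.73675
L₀ = γL = 1.73675 × 298.6 = 518.6 m

L₀ ≈ 518.6 m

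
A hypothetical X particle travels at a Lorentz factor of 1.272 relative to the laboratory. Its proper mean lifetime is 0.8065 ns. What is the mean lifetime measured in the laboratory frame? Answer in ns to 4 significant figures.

γ = 1.272 (given)
Time dilation: Δt = γτ₀ = 1.272 × 0.8065 ns = 1.026 ns

Δt ≈ 1.026 ns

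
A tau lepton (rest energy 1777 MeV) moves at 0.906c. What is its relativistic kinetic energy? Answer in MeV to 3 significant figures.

γ = 1/√(1 − 0.906²) = 2.3625
K = (γ − 1)m₀c² = (2.3625 − 1) × 1777 MeV = 1.3625 × 1777 MeV = 2420 MeV

K ≈ 2420 MeV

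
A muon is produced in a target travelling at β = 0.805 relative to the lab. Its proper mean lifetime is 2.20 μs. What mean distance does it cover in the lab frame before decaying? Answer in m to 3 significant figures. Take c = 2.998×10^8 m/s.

γ = 1/√(1 − 0.805²) = 1.6856
Dilated lifetime: Δt = γτ₀ = 1.6856 × 2.20 μs = 3.7082 μs
d = vΔt = 0.805c × 3.7082 μs = 2.4134×10^8 m/s × 3.7082×10^-6 s = 895 m

d ≈ 895 m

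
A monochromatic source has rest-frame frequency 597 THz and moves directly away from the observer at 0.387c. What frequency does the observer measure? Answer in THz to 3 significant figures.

Relativistic Doppler: f_obs = f_src √((1−β)/(1+β))
= 597 × √(0.61300/1.3870) = 597 × 0.66480 = 397 THz

f_obs ≈ 397 THz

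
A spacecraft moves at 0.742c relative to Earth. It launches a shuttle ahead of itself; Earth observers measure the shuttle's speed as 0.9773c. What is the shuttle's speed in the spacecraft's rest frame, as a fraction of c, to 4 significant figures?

u' ≈ 0.8561c

Inverse velocity addition: u' = (u − v)/(1 − uv/c²)
= (0.9773 − 0.742)/(1 − 0.9773×0.742) = 0.2353/0.274843 = 0.8561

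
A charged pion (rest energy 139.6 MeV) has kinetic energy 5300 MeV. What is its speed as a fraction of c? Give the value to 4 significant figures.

γ = 1 + K/(m₀c²) = 1 + 5300/139.6 = 38.9656
β = √(1 − 1/γ²) = 0.9997

β ≈ 0.9997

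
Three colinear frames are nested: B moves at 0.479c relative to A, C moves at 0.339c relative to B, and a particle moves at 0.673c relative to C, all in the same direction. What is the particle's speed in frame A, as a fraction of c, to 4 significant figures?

Compose boost 2: (0.339 + 0.479)/(1 + 0.339×0.479) = 0.8180/1.16238 = 0.703728
Compose boost 3: (0.673 + 0.703728)/(1 + 0.673×0.703728) = 1.37673/1.47361 = 0.9343

u ≈ 0.9343c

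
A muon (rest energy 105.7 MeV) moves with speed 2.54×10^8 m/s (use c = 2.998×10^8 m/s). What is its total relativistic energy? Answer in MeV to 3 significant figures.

β = v/c = 2.54×10^8 / 2.998×10^8 = 0.84723
γ = 1/√(1 − 0.84723²) = 1.8824
E = γm₀c² = 1.8824 × 105.7 MeV = 199 MeV

E ≈ 199 MeV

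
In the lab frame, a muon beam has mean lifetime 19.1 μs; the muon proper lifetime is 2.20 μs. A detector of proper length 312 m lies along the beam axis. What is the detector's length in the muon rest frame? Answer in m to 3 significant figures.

L ≈ 35.9 m

Time dilation ⇒ γ = Δt/τ₀ = 19.1/2.20 = 8.6818
Length contraction: L = L₀/γ = 312/8.6818 = 35.9 m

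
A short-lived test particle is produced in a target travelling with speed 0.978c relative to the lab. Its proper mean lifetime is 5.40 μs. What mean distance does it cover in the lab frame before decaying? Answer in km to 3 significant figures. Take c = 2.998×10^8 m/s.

d ≈ 7.59 km

γ = 1/√(1 − 0.978²) = 4.7938
Dilated lifetime: Δt = γτ₀ = 4.7938 × 5.40 μs = 25.886 μs
d = vΔt = 0.978c × 25.886 μs = 2.9320×10^8 m/s × 2.5886×10^-5 s = 7.59 km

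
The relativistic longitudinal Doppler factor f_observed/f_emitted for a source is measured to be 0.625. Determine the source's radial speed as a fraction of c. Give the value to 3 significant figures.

f_obs/f_src = √((1−β)/(1+β)) = 0.625  ⇒  (1−β)/(1+β) = 0.39062
β = |1 − D²|/(1 + D²) = |1 − 0.39062|/(1 + 0.39062) = 0.438

β ≈ 0.438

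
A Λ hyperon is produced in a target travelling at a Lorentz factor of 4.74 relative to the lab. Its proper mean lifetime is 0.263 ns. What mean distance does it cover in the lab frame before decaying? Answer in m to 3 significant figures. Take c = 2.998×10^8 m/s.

d ≈ 0.365 m

β = √(1 − 1/γ²) = √(1 − 1/4.74²) = 0.97749
Dilated lifetime: Δt = γτ₀ = 4.74 × 0.263 ns = 1.2466 ns
d = vΔt = 0.97749c × 1.2466 ns = 2.9305×10^8 m/s × 1.2466×10^-9 s = 0.365 m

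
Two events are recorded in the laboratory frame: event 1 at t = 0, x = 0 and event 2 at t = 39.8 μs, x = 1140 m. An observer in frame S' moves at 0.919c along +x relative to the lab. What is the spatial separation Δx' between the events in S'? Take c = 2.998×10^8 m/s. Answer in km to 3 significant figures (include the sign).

γ = 1/√(1 − 0.919²) = 2.5364
Δx' = γ(Δx − vΔt) = 2.5364 × (1140 m − 0.919×(2.998×10^8 m/s)×39.8×10^-6 s)
= 2.5364 × (-9825.5 m) = -24.9 km

Δx' ≈ -24.9 km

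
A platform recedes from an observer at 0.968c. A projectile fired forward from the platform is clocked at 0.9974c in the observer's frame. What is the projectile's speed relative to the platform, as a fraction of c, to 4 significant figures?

Inverse velocity addition: u' = (u − v)/(1 − uv/c²)
= (0.9974 − 0.968)/(1 − 0.9974×0.968) = 0.02940/0.0345168 = 0.8518

u' ≈ 0.8518c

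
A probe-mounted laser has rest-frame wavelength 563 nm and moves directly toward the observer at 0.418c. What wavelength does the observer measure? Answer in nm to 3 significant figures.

λ_obs ≈ 361 nm

Relativistic Doppler: λ_obs = λ_src √((1−β)/(1+β))
= 563 × √(0.58200/1.4180) = 563 × 0.64065 = 361 nm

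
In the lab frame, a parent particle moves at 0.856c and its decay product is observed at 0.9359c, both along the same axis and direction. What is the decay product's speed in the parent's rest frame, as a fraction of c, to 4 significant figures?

u' ≈ 0.4018c

Inverse velocity addition: u' = (u − v)/(1 − uv/c²)
= (0.9359 − 0.856)/(1 − 0.9359×0.856) = 0.07990/0.198870 = 0.4018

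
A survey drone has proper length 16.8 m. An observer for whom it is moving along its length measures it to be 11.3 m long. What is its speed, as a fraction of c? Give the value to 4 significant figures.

γ = L₀/L = 16.8/11.3 = 1.48673
β = √(1 − 1/γ²) = 0.7400

β ≈ 0.7400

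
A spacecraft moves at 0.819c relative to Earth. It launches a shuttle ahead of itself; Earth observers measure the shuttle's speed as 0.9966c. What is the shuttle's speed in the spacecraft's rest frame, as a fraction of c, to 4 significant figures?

u' ≈ 0.9663c

Inverse velocity addition: u' = (u − v)/(1 − uv/c²)
= (0.9966 − 0.819)/(1 − 0.9966×0.819) = 0.1776/0.183785 = 0.9663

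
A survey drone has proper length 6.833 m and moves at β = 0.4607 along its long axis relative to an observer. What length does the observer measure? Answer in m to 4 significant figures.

γ = 1/√(1 − 0.4607²) = 1.12669
Length contraction: L = L₀/γ = 6.833/1.12669 = 6.065 m

L ≈ 6.065 m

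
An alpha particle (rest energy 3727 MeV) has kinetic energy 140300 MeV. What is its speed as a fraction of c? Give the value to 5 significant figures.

β ≈ 0.99967

γ = 1 + K/(m₀c²) = 1 + 140300/3727 = 38.64422
β = √(1 − 1/γ²) = 0.99967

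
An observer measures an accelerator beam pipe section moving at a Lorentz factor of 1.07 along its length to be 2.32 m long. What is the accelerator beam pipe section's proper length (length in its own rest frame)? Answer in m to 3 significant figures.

γ = 1.07 (given)
L₀ = γL = 1.07 × 2.32 = 2.48 m

L₀ ≈ 2.48 m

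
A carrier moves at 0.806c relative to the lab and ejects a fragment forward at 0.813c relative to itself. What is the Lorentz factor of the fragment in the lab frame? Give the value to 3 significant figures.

γ ≈ 4.80

u_lab = (0.813 + 0.806)/(1 + 0.813×0.806) = 1.619/1.65528 = 0.978083
γ = 1/√(1 − 0.978083²) = 4.80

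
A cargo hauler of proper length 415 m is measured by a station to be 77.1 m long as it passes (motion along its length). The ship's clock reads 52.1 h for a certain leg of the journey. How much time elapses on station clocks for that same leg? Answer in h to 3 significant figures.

Δt ≈ 280 h

Length contraction ⇒ γ = L₀/L = 415/77.1 = 5.3826
Time dilation: Δt = γτ₀ = 5.3826 × 52.1 h = 280 h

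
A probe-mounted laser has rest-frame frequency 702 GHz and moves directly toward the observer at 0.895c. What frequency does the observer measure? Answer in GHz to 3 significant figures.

f_obs ≈ 2980 GHz

Relativistic Doppler: f_obs = f_src √((1+β)/(1−β))
= 702 × √(1.8950/0.10500) = 702 × 4.2482 = 2980 GHz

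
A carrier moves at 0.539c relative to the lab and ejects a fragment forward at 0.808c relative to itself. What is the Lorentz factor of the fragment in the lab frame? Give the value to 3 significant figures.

u_lab = (0.808 + 0.539)/(1 + 0.808×0.539) = 1.347/1.43551 = 0.938341
γ = 1/√(1 − 0.938341²) = 2.89

γ ≈ 2.89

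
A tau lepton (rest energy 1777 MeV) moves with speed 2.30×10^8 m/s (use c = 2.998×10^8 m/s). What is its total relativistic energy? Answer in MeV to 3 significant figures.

E ≈ 2770 MeV

β = v/c = 2.30×10^8 / 2.998×10^8 = 0.76718
γ = 1/√(1 − 0.76718²) = 1.5590
E = γm₀c² = 1.5590 × 1777 MeV = 2770 MeV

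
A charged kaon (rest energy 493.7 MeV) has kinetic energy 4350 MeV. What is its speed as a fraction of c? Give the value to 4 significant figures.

γ = 1 + K/(m₀c²) = 1 + 4350/493.7 = 9.81102
β = √(1 − 1/γ²) = 0.9948

β ≈ 0.9948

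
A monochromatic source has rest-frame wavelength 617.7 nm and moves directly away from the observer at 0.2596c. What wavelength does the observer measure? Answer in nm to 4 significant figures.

Relativistic Doppler: λ_obs = λ_src √((1+β)/(1−β))
= 617.7 × √(1.25960/0.740400) = 617.7 × 1.30432 = 805.7 nm

λ_obs ≈ 805.7 nm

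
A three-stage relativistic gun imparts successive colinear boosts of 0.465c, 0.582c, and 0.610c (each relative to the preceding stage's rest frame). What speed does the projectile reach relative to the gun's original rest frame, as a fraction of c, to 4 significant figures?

Compose boost 2: (0.582 + 0.465)/(1 + 0.582×0.465) = 1.047/1.27063 = 0.824001
Compose boost 3: (0.610 + 0.824001)/(1 + 0.610×0.824001) = 1.43400/1.50264 = 0.9543

u ≈ 0.9543c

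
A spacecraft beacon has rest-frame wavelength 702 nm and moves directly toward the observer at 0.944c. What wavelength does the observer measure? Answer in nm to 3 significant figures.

λ_obs ≈ 119 nm

Relativistic Doppler: λ_obs = λ_src √((1−β)/(1+β))
= 702 × √(0.056000/1.9440) = 702 × 0.16973 = 119 nm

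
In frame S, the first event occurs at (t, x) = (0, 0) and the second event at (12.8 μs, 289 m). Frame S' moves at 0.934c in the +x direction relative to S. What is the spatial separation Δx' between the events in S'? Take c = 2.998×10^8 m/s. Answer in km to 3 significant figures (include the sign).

Δx' ≈ -9.22 km

γ = 1/√(1 − 0.934²) = 2.7990
Δx' = γ(Δx − vΔt) = 2.7990 × (289 m − 0.934×(2.998×10^8 m/s)×12.8×10^-6 s)
= 2.7990 × (-3295.2 m) = -9.22 km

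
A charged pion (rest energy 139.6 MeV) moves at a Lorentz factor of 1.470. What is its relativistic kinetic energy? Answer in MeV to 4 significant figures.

K ≈ 65.61 MeV

γ = 1.470 (given)
K = (γ − 1)m₀c² = (1.470 − 1) × 139.6 MeV = 0.470000 × 139.6 MeV = 65.61 MeV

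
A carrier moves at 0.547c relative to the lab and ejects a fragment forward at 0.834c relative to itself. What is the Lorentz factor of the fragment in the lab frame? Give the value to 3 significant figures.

γ ≈ 3.15

u_lab = (0.834 + 0.547)/(1 + 0.834×0.547) = 1.381/1.45620 = 0.948360
γ = 1/√(1 − 0.948360²) = 3.15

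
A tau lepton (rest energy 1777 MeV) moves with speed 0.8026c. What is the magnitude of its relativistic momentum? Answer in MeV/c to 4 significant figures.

γ = 1/√(1 − 0.8026²) = 1.67640
p = γβm₀c = 1.67640 × 0.8026 × 1777 MeV/c = 2391 MeV/c

p ≈ 2391 MeV/c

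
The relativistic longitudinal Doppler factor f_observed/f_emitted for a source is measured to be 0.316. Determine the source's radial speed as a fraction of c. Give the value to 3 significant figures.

f_obs/f_src = √((1−β)/(1+β)) = 0.316  ⇒  (1−β)/(1+β) = 0.099856
β = |1 − D²|/(1 + D²) = |1 − 0.099856|/(1 + 0.099856) = 0.818

β ≈ 0.818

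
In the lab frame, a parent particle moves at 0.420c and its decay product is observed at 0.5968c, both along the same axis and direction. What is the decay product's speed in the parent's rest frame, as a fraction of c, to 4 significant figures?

u' ≈ 0.2359c

Inverse velocity addition: u' = (u − v)/(1 − uv/c²)
= (0.5968 − 0.420)/(1 − 0.5968×0.420) = 0.1768/0.749344 = 0.2359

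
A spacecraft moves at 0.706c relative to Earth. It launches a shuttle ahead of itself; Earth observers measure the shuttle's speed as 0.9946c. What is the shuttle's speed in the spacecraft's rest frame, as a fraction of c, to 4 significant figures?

u' ≈ 0.9691c

Inverse velocity addition: u' = (u − v)/(1 − uv/c²)
= (0.9946 − 0.706)/(1 − 0.9946×0.706) = 0.2886/0.297812 = 0.9691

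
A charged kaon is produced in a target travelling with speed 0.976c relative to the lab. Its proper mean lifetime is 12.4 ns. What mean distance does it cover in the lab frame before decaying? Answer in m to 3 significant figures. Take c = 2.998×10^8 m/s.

γ = 1/√(1 − 0.976²) = 4.5920
Dilated lifetime: Δt = γτ₀ = 4.5920 × 12.4 ns = 56.941 ns
d = vΔt = 0.976c × 56.941 ns = 2.9260×10^8 m/s × 5.6941×10^-8 s = 16.7 m

d ≈ 16.7 m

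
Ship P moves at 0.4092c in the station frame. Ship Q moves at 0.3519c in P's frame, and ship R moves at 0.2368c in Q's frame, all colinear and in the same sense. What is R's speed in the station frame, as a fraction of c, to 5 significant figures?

Compose boost 2: (0.3519 + 0.4092)/(1 + 0.3519×0.4092) = 0.76110/1.143997 = 0.6652987
Compose boost 3: (0.2368 + 0.6652987)/(1 + 0.2368×0.6652987) = 0.9020987/1.157543 = 0.77932

u ≈ 0.77932c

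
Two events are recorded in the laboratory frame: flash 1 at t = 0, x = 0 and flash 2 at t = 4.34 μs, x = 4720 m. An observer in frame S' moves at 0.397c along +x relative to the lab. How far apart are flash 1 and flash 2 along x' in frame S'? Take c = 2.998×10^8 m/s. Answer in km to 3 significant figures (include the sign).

Δx' ≈ 4.58 km

γ = 1/√(1 − 0.397²) = 1.0895
Δx' = γ(Δx − vΔt) = 1.0895 × (4720 m − 0.397×(2.998×10^8 m/s)×4.34×10^-6 s)
= 1.0895 × (4203.5 m) = 4.58 km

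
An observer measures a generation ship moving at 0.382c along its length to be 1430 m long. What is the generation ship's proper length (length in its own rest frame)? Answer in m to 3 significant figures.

L₀ ≈ 1550 m

γ = 1/√(1 − 0.382²) = 1.0821
L₀ = γL = 1.0821 × 1430 = 1550 m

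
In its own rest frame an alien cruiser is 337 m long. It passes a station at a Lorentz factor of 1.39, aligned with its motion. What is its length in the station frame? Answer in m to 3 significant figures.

γ = 1.39 (given)
Length contraction: L = L₀/γ = 337/1.39 = 242 m

L ≈ 242 m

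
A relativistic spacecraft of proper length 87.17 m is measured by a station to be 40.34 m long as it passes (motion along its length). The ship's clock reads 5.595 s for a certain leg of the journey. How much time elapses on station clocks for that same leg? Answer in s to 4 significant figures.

Δt ≈ 12.09 s

Length contraction ⇒ γ = L₀/L = 87.17/40.34 = 2.16088
Time dilation: Δt = γτ₀ = 2.16088 × 5.595 s = 12.09 s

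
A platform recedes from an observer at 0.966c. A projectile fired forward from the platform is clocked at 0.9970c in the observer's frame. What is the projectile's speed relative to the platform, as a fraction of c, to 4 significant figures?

Inverse velocity addition: u' = (u − v)/(1 − uv/c²)
= (0.9970 − 0.966)/(1 − 0.9970×0.966) = 0.03100/0.0368980 = 0.8402

u' ≈ 0.8402c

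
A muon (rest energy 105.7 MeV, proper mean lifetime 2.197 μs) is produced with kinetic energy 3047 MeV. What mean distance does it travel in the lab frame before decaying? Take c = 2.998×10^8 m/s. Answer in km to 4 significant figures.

d ≈ 19.63 km

γ = 1 + K/(m₀c²) = 1 + 3047/105.7 = 29.8269
β = √(1 − 1/γ²) = 0.999438
Dilated lifetime: γτ₀ = 29.8269 × 2.197 μs = 65.5296 μs
d = βc·γτ₀ = 0.999438 × (2.998×10^8 m/s) × 6.55296×10^-5 s = 19.63 km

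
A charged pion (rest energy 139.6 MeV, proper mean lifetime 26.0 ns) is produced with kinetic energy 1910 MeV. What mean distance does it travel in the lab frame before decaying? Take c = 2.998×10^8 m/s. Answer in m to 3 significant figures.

γ = 1 + K/(m₀c²) = 1 + 1910/139.6 = 14.682
β = √(1 − 1/γ²) = 0.99768
Dilated lifetime: γτ₀ = 14.682 × 26.0 ns = 381.73 ns
d = βc·γτ₀ = 0.99768 × (2.998×10^8 m/s) × 3.8173×10^-7 s = 114 m

d ≈ 114 m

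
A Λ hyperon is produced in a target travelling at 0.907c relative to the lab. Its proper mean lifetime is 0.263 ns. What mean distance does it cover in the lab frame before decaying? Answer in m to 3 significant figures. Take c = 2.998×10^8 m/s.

γ = 1/√(1 − 0.907²) = 2.3746
Dilated lifetime: Δt = γτ₀ = 2.3746 × 0.263 ns = 0.62451 ns
d = vΔt = 0.907c × 0.62451 ns = 2.7192×10^8 m/s × 6.2451×10^-10 s = 0.170 m

d ≈ 0.170 m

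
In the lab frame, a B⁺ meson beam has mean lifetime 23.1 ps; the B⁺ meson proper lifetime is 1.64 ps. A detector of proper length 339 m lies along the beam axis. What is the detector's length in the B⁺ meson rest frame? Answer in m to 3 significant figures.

L ≈ 24.1 m

Time dilation ⇒ γ = Δt/τ₀ = 23.1/1.64 = 14.085
Length contraction: L = L₀/γ = 339/14.085 = 24.1 m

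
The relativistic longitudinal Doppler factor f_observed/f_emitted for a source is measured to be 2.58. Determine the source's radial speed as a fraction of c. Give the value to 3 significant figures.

β ≈ 0.739

f_obs/f_src = √((1+β)/(1−β)) = 2.58  ⇒  (1+β)/(1−β) = 6.6564
β = |1 − D²|/(1 + D²) = |1 − 6.6564|/(1 + 6.6564) = 0.739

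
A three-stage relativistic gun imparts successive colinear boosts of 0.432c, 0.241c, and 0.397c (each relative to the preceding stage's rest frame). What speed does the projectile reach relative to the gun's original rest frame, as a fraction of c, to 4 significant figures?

u ≈ 0.8104c

Compose boost 2: (0.241 + 0.432)/(1 + 0.241×0.432) = 0.6730/1.10411 = 0.609540
Compose boost 3: (0.397 + 0.609540)/(1 + 0.397×0.609540) = 1.00654/1.24199 = 0.8104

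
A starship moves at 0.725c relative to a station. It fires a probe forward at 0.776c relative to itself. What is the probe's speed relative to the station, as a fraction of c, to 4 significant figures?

Relativistic velocity addition: u = (u' + v)/(1 + u'v/c²)
= (0.776 + 0.725)/(1 + 0.776×0.725) = 1.501/1.56260 = 0.9606

u ≈ 0.9606c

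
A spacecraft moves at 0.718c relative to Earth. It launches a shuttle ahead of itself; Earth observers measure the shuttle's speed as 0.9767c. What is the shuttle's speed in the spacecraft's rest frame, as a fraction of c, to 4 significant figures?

u' ≈ 0.8660c

Inverse velocity addition: u' = (u − v)/(1 − uv/c²)
= (0.9767 − 0.718)/(1 − 0.9767×0.718) = 0.2587/0.298729 = 0.8660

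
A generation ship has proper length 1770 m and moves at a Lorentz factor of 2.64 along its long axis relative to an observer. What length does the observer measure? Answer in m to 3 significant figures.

γ = 2.64 (given)
Length contraction: L = L₀/γ = 1770/2.64 = 670 m

L ≈ 670 m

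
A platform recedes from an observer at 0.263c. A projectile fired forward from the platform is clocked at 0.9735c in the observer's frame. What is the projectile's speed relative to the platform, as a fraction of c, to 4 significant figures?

u' ≈ 0.9550c

Inverse velocity addition: u' = (u − v)/(1 − uv/c²)
= (0.9735 − 0.263)/(1 − 0.9735×0.263) = 0.7105/0.743969 = 0.9550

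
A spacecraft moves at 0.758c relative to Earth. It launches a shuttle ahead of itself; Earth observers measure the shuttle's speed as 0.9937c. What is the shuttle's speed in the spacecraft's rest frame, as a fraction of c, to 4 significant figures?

u' ≈ 0.9551c

Inverse velocity addition: u' = (u − v)/(1 − uv/c²)
= (0.9937 − 0.758)/(1 − 0.9937×0.758) = 0.2357/0.246775 = 0.9551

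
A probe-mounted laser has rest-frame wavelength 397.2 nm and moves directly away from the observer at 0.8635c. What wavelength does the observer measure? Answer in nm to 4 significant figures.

Relativistic Doppler: λ_obs = λ_src √((1+β)/(1−β))
= 397.2 × √(1.86350/0.136500) = 397.2 × 3.69486 = 1468 nm

λ_obs ≈ 1468 nm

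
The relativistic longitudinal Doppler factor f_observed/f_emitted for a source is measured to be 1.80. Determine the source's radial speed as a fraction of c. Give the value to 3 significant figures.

f_obs/f_src = √((1+β)/(1−β)) = 1.80  ⇒  (1+β)/(1−β) = 3.2400
β = |1 − D²|/(1 + D²) = |1 − 3.2400|/(1 + 3.2400) = 0.528

β ≈ 0.528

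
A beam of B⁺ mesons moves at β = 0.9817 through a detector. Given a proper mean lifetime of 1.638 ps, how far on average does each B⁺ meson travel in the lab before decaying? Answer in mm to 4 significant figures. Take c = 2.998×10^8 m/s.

γ = 1/√(1 − 0.9817²) = 5.25116
Dilated lifetime: Δt = γτ₀ = 5.25116 × 1.638 ps = 8.60141 ps
d = vΔt = 0.9817c × 8.60141 ps = 2.94314×10^8 m/s × 8.60141×10^-12 s = 2.532 mm

d ≈ 2.532 mm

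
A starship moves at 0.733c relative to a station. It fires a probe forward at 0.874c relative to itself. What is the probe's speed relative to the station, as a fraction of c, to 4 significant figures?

Relativistic velocity addition: u = (u' + v)/(1 + u'v/c²)
= (0.874 + 0.733)/(1 + 0.874×0.733) = 1.607/1.64064 = 0.9795

u ≈ 0.9795c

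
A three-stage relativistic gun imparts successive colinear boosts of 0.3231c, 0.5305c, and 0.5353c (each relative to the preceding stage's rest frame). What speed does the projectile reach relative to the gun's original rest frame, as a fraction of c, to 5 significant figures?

Compose boost 2: (0.5305 + 0.3231)/(1 + 0.5305×0.3231) = 0.85360/1.171405 = 0.7286979
Compose boost 3: (0.5353 + 0.7286979)/(1 + 0.5353×0.7286979) = 1.263998/1.390072 = 0.90930

u ≈ 0.90930c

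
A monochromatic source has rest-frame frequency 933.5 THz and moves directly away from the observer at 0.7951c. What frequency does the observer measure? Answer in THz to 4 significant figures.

f_obs ≈ 315.4 THz

Relativistic Doppler: f_obs = f_src √((1−β)/(1+β))
= 933.5 × √(0.204900/1.79510) = 933.5 × 0.337852 = 315.4 THz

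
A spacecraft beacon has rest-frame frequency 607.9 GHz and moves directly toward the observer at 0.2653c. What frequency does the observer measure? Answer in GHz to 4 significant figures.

Relativistic Doppler: f_obs = f_src √((1+β)/(1−β))
= 607.9 × √(1.26530/0.734700) = 607.9 × 1.31233 = 797.8 GHz

f_obs ≈ 797.8 GHz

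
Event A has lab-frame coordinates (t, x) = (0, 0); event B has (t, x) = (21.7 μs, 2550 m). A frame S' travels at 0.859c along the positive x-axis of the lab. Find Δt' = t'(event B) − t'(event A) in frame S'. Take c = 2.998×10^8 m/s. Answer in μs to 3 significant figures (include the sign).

Δt' ≈ 28.1 μs

γ = 1/√(1 − 0.859²) = 1.9532
Δt' = γ(Δt − vΔx/c²) = 1.9532 × (21.7 μs − 0.859×2550 m / (2.998×10^8 m/s))
= 1.9532 × (14.394 μs) = 28.1 μs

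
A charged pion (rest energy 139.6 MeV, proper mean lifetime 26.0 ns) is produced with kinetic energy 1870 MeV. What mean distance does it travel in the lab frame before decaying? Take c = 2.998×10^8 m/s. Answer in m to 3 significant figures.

d ≈ 112 m

γ = 1 + K/(m₀c²) = 1 + 1870/139.6 = 14.395
β = √(1 − 1/γ²) = 0.99758
Dilated lifetime: γτ₀ = 14.395 × 26.0 ns = 374.28 ns
d = βc·γτ₀ = 0.99758 × (2.998×10^8 m/s) × 3.7428×10^-7 s = 112 m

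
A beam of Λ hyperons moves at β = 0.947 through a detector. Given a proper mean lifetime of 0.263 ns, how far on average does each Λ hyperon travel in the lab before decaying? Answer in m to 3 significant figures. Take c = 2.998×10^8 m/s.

γ = 1/√(1 − 0.947²) = 3.1130
Dilated lifetime: Δt = γτ₀ = 3.1130 × 0.263 ns = 0.81872 ns
d = vΔt = 0.947c × 0.81872 ns = 2.8391×10^8 m/s × 8.1872×10^-10 s = 0.232 m

d ≈ 0.232 m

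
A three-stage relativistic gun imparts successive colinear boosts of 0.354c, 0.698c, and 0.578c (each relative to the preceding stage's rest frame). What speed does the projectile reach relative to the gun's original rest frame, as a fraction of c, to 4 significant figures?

u ≈ 0.9556c

Compose boost 2: (0.698 + 0.354)/(1 + 0.698×0.354) = 1.052/1.24709 = 0.843562
Compose boost 3: (0.578 + 0.843562)/(1 + 0.578×0.843562) = 1.42156/1.48758 = 0.9556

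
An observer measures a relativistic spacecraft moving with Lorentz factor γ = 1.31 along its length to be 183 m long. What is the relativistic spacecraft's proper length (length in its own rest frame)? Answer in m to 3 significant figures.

L₀ ≈ 240 m

γ = 1.31 (given)
L₀ = γL = 1.31 × 183 = 240 m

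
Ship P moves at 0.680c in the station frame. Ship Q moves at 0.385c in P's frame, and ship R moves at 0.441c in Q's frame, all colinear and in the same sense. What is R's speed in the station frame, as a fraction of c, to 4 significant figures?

Compose boost 2: (0.385 + 0.680)/(1 + 0.385×0.680) = 1.065/1.26180 = 0.844032
Compose boost 3: (0.441 + 0.844032)/(1 + 0.441×0.844032) = 1.28503/1.37222 = 0.9365

u ≈ 0.9365c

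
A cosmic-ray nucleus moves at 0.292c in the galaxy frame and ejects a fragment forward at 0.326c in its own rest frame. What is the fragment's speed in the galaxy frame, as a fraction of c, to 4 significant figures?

u ≈ 0.5643c

Compose boost 2: (0.326 + 0.292)/(1 + 0.326×0.292) = 0.6180/1.09519 = 0.5643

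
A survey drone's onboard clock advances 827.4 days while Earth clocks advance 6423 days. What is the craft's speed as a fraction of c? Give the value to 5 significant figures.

β ≈ 0.99167

γ = Δt/τ₀ = 6423/827.4 = 7.762872
β = √(1 − 1/γ²) = √(1 − 1/7.762872²) = 0.99167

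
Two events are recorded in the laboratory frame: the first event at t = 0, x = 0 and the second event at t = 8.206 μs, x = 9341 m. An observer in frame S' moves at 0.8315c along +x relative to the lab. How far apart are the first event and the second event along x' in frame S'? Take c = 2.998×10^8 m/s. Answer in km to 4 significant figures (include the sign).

γ = 1/√(1 − 0.8315²) = 1.80010
Δx' = γ(Δx − vΔt) = 1.80010 × (9341 m − 0.8315×(2.998×10^8 m/s)×8.206×10^-6 s)
= 1.80010 × (7295.38 m) = 13.13 km

Δx' ≈ 13.13 km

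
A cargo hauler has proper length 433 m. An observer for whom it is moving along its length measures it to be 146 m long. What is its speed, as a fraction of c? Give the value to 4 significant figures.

γ = L₀/L = 433/146 = 2.96575
β = √(1 − 1/γ²) = 0.9414

β ≈ 0.9414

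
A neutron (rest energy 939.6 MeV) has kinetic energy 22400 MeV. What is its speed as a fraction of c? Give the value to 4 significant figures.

γ = 1 + K/(m₀c²) = 1 + 22400/939.6 = 24.8399
β = √(1 − 1/γ²) = 0.9992

β ≈ 0.9992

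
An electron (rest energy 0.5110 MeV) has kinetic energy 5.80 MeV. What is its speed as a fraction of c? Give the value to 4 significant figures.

γ = 1 + K/(m₀c²) = 1 + 5.80/0.5110 = 12.3503
β = √(1 − 1/γ²) = 0.9967

β ≈ 0.9967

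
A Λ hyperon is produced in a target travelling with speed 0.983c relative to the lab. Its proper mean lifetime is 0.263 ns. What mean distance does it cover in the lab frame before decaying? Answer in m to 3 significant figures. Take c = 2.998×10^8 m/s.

d ≈ 0.422 m

γ = 1/√(1 − 0.983²) = 5.4465
Dilated lifetime: Δt = γτ₀ = 5.4465 × 0.263 ns = 1.4324 ns
d = vΔt = 0.983c × 1.4324 ns = 2.9470×10^8 m/s × 1.4324×10^-9 s = 0.422 m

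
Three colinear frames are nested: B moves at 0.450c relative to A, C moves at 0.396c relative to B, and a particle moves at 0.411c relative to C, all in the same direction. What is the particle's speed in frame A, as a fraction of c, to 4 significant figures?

Compose boost 2: (0.396 + 0.450)/(1 + 0.396×0.450) = 0.8460/1.17820 = 0.718044
Compose boost 3: (0.411 + 0.718044)/(1 + 0.411×0.718044) = 1.12904/1.29512 = 0.8718

u ≈ 0.8718c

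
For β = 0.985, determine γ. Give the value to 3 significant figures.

γ ≈ 5.80

γ = 1/√(1 − β²) = 1/√(1 − 0.985²) = 1/√(0.029775) = 5.80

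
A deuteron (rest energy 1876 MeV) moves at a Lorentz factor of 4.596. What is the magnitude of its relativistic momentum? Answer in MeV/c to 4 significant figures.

p ≈ 8416 MeV/c

β = √(1 − 1/γ²) = √(1 − 1/4.596²) = 0.976042
p = γβm₀c = 4.596 × 0.976042 × 1876 MeV/c = 8416 MeV/c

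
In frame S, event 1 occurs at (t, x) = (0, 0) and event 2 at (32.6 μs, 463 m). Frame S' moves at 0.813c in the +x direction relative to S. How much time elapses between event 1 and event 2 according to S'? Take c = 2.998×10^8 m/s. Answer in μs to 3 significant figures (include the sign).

γ = 1/√(1 − 0.813²) = 1.7174
Δt' = γ(Δt − vΔx/c²) = 1.7174 × (32.6 μs − 0.813×463 m / (2.998×10^8 m/s))
= 1.7174 × (31.344 μs) = 53.8 μs

Δt' ≈ 53.8 μs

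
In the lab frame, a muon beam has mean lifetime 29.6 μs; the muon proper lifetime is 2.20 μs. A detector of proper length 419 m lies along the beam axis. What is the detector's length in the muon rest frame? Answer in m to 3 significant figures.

L ≈ 31.1 m

Time dilation ⇒ γ = Δt/τ₀ = 29.6/2.20 = 13.455
Length contraction: L = L₀/γ = 419/13.455 = 31.1 m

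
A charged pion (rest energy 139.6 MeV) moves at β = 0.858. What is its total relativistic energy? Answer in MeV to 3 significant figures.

γ = 1/√(1 − 0.858²) = 1.9469
E = γm₀c² = 1.9469 × 139.6 MeV = 272 MeV

E ≈ 272 MeV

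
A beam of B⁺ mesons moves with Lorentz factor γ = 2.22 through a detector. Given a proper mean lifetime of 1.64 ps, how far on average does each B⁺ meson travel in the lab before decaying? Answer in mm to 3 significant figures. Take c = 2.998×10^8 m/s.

β = √(1 − 1/γ²) = √(1 − 1/2.22²) = 0.89280
Dilated lifetime: Δt = γτ₀ = 2.22 × 1.64 ps = 3.6408 ps
d = vΔt = 0.89280c × 3.6408 ps = 2.6766×10^8 m/s × 3.6408×10^-12 s = 0.975 mm

d ≈ 0.975 mm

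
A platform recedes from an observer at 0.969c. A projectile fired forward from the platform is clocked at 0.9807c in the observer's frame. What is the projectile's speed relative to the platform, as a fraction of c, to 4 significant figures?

Inverse velocity addition: u' = (u − v)/(1 − uv/c²)
= (0.9807 − 0.969)/(1 − 0.9807×0.969) = 0.01170/0.0497017 = 0.2354

u' ≈ 0.2354c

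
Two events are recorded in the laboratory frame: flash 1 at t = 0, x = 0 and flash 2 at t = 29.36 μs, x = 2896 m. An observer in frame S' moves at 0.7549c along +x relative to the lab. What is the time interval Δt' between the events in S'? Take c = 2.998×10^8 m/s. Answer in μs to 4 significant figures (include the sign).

Δt' ≈ 33.65 μs

γ = 1/√(1 − 0.7549²) = 1.52476
Δt' = γ(Δt − vΔx/c²) = 1.52476 × (29.36 μs − 0.7549×2896 m / (2.998×10^8 m/s))
= 1.52476 × (22.0678 μs) = 33.65 μs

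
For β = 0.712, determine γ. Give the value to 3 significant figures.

γ ≈ 1.42

γ = 1/√(1 − β²) = 1/√(1 − 0.712²) = 1/√(0.49306) = 1.42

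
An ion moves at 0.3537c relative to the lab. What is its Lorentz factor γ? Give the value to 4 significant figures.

γ ≈ 1.069

γ = 1/√(1 − β²) = 1/√(1 − 0.3537²) = 1/√(0.874896) = 1.069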